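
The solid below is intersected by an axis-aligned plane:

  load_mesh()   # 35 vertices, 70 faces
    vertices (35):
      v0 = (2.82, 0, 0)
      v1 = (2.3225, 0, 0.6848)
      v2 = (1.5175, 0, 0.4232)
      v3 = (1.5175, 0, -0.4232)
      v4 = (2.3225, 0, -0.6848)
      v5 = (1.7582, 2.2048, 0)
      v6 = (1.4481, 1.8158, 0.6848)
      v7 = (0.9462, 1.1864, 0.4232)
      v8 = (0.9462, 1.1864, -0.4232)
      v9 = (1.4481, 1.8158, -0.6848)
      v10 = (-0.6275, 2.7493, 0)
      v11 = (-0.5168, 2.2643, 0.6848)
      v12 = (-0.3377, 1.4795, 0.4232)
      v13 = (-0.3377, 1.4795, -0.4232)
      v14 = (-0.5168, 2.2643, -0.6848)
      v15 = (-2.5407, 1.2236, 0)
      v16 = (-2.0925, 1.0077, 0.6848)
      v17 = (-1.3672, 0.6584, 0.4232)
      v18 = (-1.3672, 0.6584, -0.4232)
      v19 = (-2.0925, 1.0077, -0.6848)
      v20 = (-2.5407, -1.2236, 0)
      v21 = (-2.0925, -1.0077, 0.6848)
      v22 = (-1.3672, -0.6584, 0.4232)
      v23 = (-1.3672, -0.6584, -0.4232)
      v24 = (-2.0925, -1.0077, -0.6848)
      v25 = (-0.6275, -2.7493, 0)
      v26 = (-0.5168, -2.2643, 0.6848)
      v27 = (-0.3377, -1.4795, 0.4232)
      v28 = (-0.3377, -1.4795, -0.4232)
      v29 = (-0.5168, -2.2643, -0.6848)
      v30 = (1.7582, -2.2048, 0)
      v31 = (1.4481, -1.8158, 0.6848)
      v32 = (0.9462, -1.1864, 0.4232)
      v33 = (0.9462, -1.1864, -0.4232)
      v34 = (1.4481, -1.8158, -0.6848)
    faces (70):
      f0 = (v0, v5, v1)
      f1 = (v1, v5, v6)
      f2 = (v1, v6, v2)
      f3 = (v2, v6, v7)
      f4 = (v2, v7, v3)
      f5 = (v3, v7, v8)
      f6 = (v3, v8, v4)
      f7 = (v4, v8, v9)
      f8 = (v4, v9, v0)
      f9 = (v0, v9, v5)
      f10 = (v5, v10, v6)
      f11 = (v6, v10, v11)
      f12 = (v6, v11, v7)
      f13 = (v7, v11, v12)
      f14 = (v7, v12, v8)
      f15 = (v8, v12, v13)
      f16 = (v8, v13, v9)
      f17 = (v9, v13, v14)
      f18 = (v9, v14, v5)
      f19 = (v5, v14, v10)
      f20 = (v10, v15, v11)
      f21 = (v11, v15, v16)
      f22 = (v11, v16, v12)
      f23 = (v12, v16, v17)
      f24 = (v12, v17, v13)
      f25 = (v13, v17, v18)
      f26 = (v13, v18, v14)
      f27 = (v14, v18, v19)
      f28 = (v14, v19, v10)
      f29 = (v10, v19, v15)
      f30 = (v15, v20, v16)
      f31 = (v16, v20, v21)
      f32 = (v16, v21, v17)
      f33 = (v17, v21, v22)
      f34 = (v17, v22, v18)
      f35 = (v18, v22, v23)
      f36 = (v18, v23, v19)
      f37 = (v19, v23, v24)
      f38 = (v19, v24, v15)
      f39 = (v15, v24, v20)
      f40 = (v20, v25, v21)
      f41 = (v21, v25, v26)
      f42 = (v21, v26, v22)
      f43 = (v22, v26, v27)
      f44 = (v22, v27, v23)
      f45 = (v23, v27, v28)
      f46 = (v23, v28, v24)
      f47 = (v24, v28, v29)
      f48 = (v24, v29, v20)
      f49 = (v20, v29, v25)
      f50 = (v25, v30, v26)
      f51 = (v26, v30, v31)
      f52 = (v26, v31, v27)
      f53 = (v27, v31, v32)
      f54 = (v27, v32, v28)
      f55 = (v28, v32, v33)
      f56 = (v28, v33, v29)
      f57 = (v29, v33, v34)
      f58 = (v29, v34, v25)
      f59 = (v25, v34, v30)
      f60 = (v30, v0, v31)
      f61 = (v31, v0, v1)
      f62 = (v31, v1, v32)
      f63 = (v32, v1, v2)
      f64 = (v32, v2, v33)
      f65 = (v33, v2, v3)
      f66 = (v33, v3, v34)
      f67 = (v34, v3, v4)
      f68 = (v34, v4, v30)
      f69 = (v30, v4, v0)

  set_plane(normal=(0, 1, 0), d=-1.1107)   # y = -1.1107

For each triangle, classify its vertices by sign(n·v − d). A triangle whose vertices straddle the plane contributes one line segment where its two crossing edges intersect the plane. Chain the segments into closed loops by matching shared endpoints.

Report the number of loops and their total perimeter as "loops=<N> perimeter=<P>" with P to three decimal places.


loops=2 perimeter=9.266

Straddling triangles (22 of 70):
  (v15,v20,v16) [+-+] → (-2.5407, -1.1107, 0)–(-2.51802, -1.1107, 0.0346497)  len=0.0414
  (v16,v20,v21) [+-+] → (-2.51802, -1.1107, 0.0346497)–(-2.30632, -1.1107, 0.358101)  len=0.3866
  (v15,v24,v20) [++-] → (-2.30632, -1.1107, -0.358101)–(-2.5407, -1.1107, 0)  len=0.4280
  (v20,v25,v21) [--+] → (-2.00586, -1.1107, 0.6443)–(-2.30632, -1.1107, 0.358101)  len=0.4150
  (v21,v25,v26) [+--] → (-2.00586, -1.1107, 0.6443)–(-1.96334, -1.1107, 0.6848)  len=0.0587
  (v21,v26,v22) [+-+] → (-1.96334, -1.1107, 0.6848)–(-1.12769, -1.1107, 0.496879)  len=0.8565
  (v22,v26,v27) [+--] → (-1.12769, -1.1107, 0.496879)–(-0.800104, -1.1107, 0.4232)  len=0.3358
  (v22,v27,v23) [+-+] → (-0.800104, -1.1107, 0.4232)–(-0.800104, -1.1107, 0.0430364)  len=0.3802
  (v23,v27,v28) [+--] → (-0.800104, -1.1107, 0.0430364)–(-0.800104, -1.1107, -0.4232)  len=0.4662
  (v23,v28,v24) [+-+] → (-0.800104, -1.1107, -0.4232)–(-1.7094, -1.1107, -0.627689)  len=0.9320
  (v24,v28,v29) [+--] → (-1.7094, -1.1107, -0.627689)–(-1.96334, -1.1107, -0.6848)  len=0.2603
  (v24,v29,v20) [+--] → (-1.96334, -1.1107, -0.6848)–(-2.30632, -1.1107, -0.358101)  len=0.4737
  (v30,v0,v31) [-+-] → (2.2851, -1.1107, 0)–(1.98083, -1.1107, 0.418883)  len=0.5177
  (v31,v0,v1) [-++] → (1.98083, -1.1107, 0.418883)–(1.78764, -1.1107, 0.6848)  len=0.3287
  (v31,v1,v32) [-+-] → (1.78764, -1.1107, 0.6848)–(1.03402, -1.1107, 0.439892)  len=0.7924
  (v32,v1,v2) [-++] → (1.03402, -1.1107, 0.439892)–(0.982653, -1.1107, 0.4232)  len=0.0540
  (v32,v2,v33) [-+-] → (0.982653, -1.1107, 0.4232)–(0.982653, -1.1107, -0.369194)  len=0.7924
  (v33,v2,v3) [-++] → (0.982653, -1.1107, -0.369194)–(0.982653, -1.1107, -0.4232)  len=0.0540
  (v33,v3,v34) [-+-] → (0.982653, -1.1107, -0.4232)–(1.47505, -1.1107, -0.583217)  len=0.5177
  (v34,v3,v4) [-++] → (1.47505, -1.1107, -0.583217)–(1.78764, -1.1107, -0.6848)  len=0.3287
  (v34,v4,v30) [-+-] → (1.78764, -1.1107, -0.6848)–(2.03823, -1.1107, -0.339822)  len=0.4264
  (v30,v4,v0) [-++] → (2.03823, -1.1107, -0.339822)–(2.2851, -1.1107, 0)  len=0.4200

Chained into 2 loop(s):
  loop 1: 12 segments, perimeter = 5.0343
  loop 2: 10 segments, perimeter = 4.2321
Total perimeter = 9.266


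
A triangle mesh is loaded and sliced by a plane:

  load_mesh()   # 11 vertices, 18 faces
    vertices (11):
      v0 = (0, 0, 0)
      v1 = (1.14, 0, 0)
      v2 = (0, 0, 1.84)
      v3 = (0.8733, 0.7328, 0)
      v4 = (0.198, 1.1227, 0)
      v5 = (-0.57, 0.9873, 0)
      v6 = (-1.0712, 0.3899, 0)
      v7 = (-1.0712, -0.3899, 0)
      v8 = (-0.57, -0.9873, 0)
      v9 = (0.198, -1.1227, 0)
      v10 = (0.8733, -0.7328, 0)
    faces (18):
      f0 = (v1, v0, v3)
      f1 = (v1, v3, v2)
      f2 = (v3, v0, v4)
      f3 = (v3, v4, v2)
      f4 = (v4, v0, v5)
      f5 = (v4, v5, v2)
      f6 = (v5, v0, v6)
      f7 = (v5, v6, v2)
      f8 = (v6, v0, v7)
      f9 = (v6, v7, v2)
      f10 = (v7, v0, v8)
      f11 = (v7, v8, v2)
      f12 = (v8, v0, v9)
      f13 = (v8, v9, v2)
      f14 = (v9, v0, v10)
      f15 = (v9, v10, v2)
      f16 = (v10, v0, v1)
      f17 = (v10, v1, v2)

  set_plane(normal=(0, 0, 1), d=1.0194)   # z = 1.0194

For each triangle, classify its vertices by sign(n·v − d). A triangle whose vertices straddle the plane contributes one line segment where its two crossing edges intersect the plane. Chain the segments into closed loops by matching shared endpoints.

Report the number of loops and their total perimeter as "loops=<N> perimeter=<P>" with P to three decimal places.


loops=1 perimeter=3.130

Straddling triangles (9 of 18):
  (v1,v3,v2) [--+] → (0.389473, 0.326813, 1.0194)–(0.508415, 0, 1.0194)  len=0.3478
  (v3,v4,v2) [--+] → (0.0883037, 0.5007, 1.0194)–(0.389473, 0.326813, 1.0194)  len=0.3478
  (v4,v5,v2) [--+] → (-0.254208, 0.440314, 1.0194)–(0.0883037, 0.5007, 1.0194)  len=0.3478
  (v5,v6,v2) [--+] → (-0.477732, 0.173887, 1.0194)–(-0.254208, 0.440314, 1.0194)  len=0.3478
  (v6,v7,v2) [--+] → (-0.477732, -0.173887, 1.0194)–(-0.477732, 0.173887, 1.0194)  len=0.3478
  (v7,v8,v2) [--+] → (-0.254208, -0.440314, 1.0194)–(-0.477732, -0.173887, 1.0194)  len=0.3478
  (v8,v9,v2) [--+] → (0.0883037, -0.5007, 1.0194)–(-0.254208, -0.440314, 1.0194)  len=0.3478
  (v9,v10,v2) [--+] → (0.389473, -0.326813, 1.0194)–(0.0883037, -0.5007, 1.0194)  len=0.3478
  (v10,v1,v2) [--+] → (0.508415, 0, 1.0194)–(0.389473, -0.326813, 1.0194)  len=0.3478

Chained into 1 loop(s):
  loop 1: 9 segments, perimeter = 3.1300
Total perimeter = 3.130


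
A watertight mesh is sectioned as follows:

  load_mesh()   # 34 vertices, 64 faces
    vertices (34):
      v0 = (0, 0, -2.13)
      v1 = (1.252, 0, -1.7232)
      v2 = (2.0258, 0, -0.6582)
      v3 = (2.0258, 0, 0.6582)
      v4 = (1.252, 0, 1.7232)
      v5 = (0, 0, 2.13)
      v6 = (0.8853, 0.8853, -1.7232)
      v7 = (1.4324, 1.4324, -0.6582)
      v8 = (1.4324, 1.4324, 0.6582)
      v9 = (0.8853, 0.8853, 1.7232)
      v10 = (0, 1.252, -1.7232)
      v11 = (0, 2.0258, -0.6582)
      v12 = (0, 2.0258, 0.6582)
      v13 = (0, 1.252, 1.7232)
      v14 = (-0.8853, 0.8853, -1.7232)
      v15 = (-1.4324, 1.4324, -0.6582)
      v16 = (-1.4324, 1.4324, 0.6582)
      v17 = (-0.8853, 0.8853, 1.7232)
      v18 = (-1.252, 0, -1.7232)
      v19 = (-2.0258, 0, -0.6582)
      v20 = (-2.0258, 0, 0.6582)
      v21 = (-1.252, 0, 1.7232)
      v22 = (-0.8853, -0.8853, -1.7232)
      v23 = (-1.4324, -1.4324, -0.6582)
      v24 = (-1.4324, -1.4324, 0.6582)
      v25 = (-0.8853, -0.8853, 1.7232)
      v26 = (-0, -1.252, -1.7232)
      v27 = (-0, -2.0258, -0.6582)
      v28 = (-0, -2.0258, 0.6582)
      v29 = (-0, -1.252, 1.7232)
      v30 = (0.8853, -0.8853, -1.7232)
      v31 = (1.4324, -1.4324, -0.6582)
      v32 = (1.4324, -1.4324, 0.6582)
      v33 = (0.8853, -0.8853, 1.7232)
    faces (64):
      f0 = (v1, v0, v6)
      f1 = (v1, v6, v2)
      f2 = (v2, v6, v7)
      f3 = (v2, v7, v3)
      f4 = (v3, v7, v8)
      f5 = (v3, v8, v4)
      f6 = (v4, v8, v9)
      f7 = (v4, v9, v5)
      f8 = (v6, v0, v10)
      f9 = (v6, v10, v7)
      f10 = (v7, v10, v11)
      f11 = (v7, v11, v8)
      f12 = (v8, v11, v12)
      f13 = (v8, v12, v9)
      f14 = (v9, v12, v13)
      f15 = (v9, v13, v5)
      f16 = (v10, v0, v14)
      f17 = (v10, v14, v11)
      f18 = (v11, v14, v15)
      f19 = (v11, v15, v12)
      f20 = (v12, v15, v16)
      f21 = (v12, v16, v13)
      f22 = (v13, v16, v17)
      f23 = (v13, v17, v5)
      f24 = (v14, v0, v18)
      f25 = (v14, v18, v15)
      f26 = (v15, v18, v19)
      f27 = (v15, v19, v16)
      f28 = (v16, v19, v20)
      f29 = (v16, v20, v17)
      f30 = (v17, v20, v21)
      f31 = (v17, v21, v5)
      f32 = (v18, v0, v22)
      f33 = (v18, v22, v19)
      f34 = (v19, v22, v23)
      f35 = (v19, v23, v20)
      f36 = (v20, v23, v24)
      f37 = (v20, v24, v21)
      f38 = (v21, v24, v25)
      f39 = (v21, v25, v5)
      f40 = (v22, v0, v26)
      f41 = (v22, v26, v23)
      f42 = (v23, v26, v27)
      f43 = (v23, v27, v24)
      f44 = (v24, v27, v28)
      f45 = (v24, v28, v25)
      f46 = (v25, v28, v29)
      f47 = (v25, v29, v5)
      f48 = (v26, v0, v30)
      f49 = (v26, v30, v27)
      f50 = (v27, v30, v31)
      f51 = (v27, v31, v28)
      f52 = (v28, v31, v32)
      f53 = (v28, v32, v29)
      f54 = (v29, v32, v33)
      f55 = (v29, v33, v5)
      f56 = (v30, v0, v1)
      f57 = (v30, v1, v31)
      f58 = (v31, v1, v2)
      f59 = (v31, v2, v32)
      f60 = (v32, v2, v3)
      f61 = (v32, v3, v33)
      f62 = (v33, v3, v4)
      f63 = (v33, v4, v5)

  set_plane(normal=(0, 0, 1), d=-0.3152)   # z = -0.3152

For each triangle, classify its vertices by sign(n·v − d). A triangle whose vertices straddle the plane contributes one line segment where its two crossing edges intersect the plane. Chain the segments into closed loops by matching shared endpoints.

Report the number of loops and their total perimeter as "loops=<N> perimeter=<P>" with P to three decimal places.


loops=1 perimeter=12.404

Straddling triangles (16 of 64):
  (v2,v7,v3) [--+] → (1.58702, 1.05918, -0.3152)–(2.0258, 0, -0.3152)  len=1.1465
  (v3,v7,v8) [+-+] → (1.58702, 1.05918, -0.3152)–(1.4324, 1.4324, -0.3152)  len=0.4040
  (v7,v11,v8) [--+] → (0.373225, 1.87118, -0.3152)–(1.4324, 1.4324, -0.3152)  len=1.1465
  (v8,v11,v12) [+-+] → (0.373225, 1.87118, -0.3152)–(0, 2.0258, -0.3152)  len=0.4040
  (v11,v15,v12) [--+] → (-1.05918, 1.58702, -0.3152)–(0, 2.0258, -0.3152)  len=1.1465
  (v12,v15,v16) [+-+] → (-1.05918, 1.58702, -0.3152)–(-1.4324, 1.4324, -0.3152)  len=0.4040
  (v15,v19,v16) [--+] → (-1.87118, 0.373225, -0.3152)–(-1.4324, 1.4324, -0.3152)  len=1.1465
  (v16,v19,v20) [+-+] → (-1.87118, 0.373225, -0.3152)–(-2.0258, 0, -0.3152)  len=0.4040
  (v19,v23,v20) [--+] → (-1.58702, -1.05918, -0.3152)–(-2.0258, 0, -0.3152)  len=1.1465
  (v20,v23,v24) [+-+] → (-1.58702, -1.05918, -0.3152)–(-1.4324, -1.4324, -0.3152)  len=0.4040
  (v23,v27,v24) [--+] → (-0.373225, -1.87118, -0.3152)–(-1.4324, -1.4324, -0.3152)  len=1.1465
  (v24,v27,v28) [+-+] → (-0.373225, -1.87118, -0.3152)–(0, -2.0258, -0.3152)  len=0.4040
  (v27,v31,v28) [--+] → (1.05918, -1.58702, -0.3152)–(0, -2.0258, -0.3152)  len=1.1465
  (v28,v31,v32) [+-+] → (1.05918, -1.58702, -0.3152)–(1.4324, -1.4324, -0.3152)  len=0.4040
  (v31,v2,v32) [--+] → (1.87118, -0.373225, -0.3152)–(1.4324, -1.4324, -0.3152)  len=1.1465
  (v32,v2,v3) [+-+] → (1.87118, -0.373225, -0.3152)–(2.0258, 0, -0.3152)  len=0.4040

Chained into 1 loop(s):
  loop 1: 16 segments, perimeter = 12.4036
Total perimeter = 12.404


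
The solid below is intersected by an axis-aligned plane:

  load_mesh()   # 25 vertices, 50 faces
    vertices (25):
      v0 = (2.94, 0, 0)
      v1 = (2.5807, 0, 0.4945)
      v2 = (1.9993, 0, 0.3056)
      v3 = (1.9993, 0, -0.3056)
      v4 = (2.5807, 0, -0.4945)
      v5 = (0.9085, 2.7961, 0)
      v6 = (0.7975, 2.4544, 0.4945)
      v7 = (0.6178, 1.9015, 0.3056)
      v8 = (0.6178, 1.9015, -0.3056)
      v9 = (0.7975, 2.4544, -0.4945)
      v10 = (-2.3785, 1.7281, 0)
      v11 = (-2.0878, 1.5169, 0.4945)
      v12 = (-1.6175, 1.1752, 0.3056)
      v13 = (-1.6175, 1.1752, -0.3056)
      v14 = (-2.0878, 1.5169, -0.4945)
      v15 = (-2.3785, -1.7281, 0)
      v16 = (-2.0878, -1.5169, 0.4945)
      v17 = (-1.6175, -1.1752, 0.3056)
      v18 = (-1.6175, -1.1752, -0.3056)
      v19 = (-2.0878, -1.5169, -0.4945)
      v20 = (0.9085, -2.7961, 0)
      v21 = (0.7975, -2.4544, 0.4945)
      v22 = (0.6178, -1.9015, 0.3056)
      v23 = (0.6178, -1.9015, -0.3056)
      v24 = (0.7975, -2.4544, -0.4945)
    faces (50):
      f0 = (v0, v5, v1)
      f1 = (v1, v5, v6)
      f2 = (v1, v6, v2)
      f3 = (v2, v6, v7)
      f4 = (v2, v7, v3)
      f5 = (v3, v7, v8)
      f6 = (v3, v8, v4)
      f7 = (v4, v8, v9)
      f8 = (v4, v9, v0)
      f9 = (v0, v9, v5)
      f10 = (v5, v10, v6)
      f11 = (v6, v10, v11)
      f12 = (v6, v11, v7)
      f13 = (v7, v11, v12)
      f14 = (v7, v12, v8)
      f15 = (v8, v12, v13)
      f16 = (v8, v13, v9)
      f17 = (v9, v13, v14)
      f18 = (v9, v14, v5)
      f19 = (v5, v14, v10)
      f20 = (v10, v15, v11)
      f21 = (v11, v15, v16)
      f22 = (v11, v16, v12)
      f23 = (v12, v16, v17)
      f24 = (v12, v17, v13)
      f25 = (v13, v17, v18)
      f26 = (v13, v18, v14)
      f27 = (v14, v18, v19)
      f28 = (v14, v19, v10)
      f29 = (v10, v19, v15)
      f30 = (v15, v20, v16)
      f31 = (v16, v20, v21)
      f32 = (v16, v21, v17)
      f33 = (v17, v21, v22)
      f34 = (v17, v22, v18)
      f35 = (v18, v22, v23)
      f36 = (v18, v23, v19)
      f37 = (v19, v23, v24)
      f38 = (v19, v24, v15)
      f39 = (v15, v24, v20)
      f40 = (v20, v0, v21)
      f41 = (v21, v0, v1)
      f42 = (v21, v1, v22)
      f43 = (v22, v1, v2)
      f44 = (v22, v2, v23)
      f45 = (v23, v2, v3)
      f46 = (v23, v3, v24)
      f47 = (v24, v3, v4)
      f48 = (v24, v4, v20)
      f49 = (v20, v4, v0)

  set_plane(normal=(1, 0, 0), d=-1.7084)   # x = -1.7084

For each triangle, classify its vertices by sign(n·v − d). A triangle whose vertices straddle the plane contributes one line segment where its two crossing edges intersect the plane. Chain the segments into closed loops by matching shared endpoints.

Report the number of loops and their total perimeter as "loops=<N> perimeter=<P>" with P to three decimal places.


loops=1 perimeter=8.999

Straddling triangles (18 of 50):
  (v5,v10,v6) [+-+] → (-1.7084, 1.94583, 0)–(-1.7084, 1.88134, 0.104334)  len=0.1227
  (v6,v10,v11) [+--] → (-1.7084, 1.88134, 0.104334)–(-1.7084, 1.64018, 0.4945)  len=0.4587
  (v6,v11,v7) [+-+] → (-1.7084, 1.64018, 0.4945)–(-1.7084, 1.57083, 0.468011)  len=0.0742
  (v7,v11,v12) [+-+] → (-1.7084, 1.57083, 0.468011)–(-1.7084, 1.24124, 0.342111)  len=0.3528
  (v9,v13,v14) [++-] → (-1.7084, 1.24124, -0.342111)–(-1.7084, 1.64018, -0.4945)  len=0.4270
  (v9,v14,v5) [+-+] → (-1.7084, 1.64018, -0.4945)–(-1.7084, 1.67888, -0.431885)  len=0.0736
  (v5,v14,v10) [+--] → (-1.7084, 1.67888, -0.431885)–(-1.7084, 1.94583, 0)  len=0.5077
  (v11,v16,v12) [--+] → (-1.7084, 0.654869, 0.342111)–(-1.7084, 1.24124, 0.342111)  len=0.5864
  (v12,v16,v17) [+-+] → (-1.7084, 0.654869, 0.342111)–(-1.7084, -1.24124, 0.342111)  len=1.8961
  (v13,v18,v14) [++-] → (-1.7084, -0.654869, -0.342111)–(-1.7084, 1.24124, -0.342111)  len=1.8961
  (v14,v18,v19) [-+-] → (-1.7084, -0.654869, -0.342111)–(-1.7084, -1.24124, -0.342111)  len=0.5864
  (v15,v20,v16) [-+-] → (-1.7084, -1.94583, 0)–(-1.7084, -1.67888, 0.431885)  len=0.5077
  (v16,v20,v21) [-++] → (-1.7084, -1.67888, 0.431885)–(-1.7084, -1.64018, 0.4945)  len=0.0736
  (v16,v21,v17) [-++] → (-1.7084, -1.64018, 0.4945)–(-1.7084, -1.24124, 0.342111)  len=0.4270
  (v18,v23,v19) [++-] → (-1.7084, -1.57083, -0.468011)–(-1.7084, -1.24124, -0.342111)  len=0.3528
  (v19,v23,v24) [-++] → (-1.7084, -1.57083, -0.468011)–(-1.7084, -1.64018, -0.4945)  len=0.0742
  (v19,v24,v15) [-+-] → (-1.7084, -1.64018, -0.4945)–(-1.7084, -1.88134, -0.104334)  len=0.4587
  (v15,v24,v20) [-++] → (-1.7084, -1.88134, -0.104334)–(-1.7084, -1.94583, 0)  len=0.1227

Chained into 1 loop(s):
  loop 1: 18 segments, perimeter = 8.9985
Total perimeter = 8.999


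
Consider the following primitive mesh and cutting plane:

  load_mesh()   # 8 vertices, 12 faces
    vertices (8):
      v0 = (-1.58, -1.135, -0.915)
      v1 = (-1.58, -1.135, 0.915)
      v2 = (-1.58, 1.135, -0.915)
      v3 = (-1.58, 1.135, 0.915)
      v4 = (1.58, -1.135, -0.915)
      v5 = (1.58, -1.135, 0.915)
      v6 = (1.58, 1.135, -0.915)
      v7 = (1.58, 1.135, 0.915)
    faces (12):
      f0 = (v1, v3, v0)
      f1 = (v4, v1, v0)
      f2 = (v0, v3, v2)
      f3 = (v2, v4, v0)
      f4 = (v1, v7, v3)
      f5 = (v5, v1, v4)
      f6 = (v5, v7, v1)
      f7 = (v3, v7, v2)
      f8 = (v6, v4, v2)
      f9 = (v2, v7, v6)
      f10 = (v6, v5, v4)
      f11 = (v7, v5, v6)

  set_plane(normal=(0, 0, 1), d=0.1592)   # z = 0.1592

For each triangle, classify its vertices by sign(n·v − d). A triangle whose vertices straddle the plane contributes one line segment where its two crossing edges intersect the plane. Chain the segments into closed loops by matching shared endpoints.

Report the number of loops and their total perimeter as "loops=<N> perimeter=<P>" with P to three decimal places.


loops=1 perimeter=10.860

Straddling triangles (8 of 12):
  (v1,v3,v0) [++-] → (-1.58, 0.197478, 0.1592)–(-1.58, -1.135, 0.1592)  len=1.3325
  (v4,v1,v0) [-+-] → (-0.274903, -1.135, 0.1592)–(-1.58, -1.135, 0.1592)  len=1.3051
  (v0,v3,v2) [-+-] → (-1.58, 0.197478, 0.1592)–(-1.58, 1.135, 0.1592)  len=0.9375
  (v5,v1,v4) [++-] → (-0.274903, -1.135, 0.1592)–(1.58, -1.135, 0.1592)  len=1.8549
  (v3,v7,v2) [++-] → (0.274903, 1.135, 0.1592)–(-1.58, 1.135, 0.1592)  len=1.8549
  (v2,v7,v6) [-+-] → (0.274903, 1.135, 0.1592)–(1.58, 1.135, 0.1592)  len=1.3051
  (v6,v5,v4) [-+-] → (1.58, -0.197478, 0.1592)–(1.58, -1.135, 0.1592)  len=0.9375
  (v7,v5,v6) [++-] → (1.58, -0.197478, 0.1592)–(1.58, 1.135, 0.1592)  len=1.3325

Chained into 1 loop(s):
  loop 1: 8 segments, perimeter = 10.8600
Total perimeter = 10.860


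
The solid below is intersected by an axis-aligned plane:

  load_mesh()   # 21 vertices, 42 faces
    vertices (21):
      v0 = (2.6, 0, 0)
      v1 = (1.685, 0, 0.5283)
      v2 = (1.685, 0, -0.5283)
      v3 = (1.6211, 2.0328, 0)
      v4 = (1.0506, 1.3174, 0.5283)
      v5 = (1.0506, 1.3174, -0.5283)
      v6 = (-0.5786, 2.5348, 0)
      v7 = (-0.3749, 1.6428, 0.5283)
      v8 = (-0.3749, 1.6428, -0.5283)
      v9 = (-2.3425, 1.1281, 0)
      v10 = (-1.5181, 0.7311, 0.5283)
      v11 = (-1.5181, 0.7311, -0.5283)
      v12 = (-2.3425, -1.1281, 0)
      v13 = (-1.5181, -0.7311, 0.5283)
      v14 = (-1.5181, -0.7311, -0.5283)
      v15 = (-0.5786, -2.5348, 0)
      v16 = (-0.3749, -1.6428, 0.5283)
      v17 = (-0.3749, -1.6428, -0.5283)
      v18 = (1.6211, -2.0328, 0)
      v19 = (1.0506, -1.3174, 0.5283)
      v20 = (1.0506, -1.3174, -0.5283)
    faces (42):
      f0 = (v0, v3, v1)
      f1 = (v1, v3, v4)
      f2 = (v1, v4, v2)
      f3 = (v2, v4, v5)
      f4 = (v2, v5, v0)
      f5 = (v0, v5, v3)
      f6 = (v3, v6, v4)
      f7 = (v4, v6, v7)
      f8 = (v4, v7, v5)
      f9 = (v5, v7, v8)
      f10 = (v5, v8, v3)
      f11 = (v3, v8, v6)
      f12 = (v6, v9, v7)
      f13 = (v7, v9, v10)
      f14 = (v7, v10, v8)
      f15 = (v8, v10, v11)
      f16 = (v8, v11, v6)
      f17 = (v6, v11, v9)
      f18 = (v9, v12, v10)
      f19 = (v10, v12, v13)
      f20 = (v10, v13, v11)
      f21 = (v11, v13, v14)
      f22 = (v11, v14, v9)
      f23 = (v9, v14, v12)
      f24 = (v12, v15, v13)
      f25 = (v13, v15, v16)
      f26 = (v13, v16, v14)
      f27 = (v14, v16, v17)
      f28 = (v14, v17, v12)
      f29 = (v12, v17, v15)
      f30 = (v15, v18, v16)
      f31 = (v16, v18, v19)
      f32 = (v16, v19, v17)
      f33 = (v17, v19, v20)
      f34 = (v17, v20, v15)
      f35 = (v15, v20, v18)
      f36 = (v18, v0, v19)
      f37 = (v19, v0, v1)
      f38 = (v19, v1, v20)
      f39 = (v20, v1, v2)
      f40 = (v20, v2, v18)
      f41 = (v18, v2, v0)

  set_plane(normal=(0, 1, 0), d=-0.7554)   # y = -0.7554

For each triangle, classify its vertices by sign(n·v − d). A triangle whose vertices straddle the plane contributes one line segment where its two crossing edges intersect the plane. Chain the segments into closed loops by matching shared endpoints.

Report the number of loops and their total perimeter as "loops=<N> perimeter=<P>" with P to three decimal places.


loops=2 perimeter=6.239

Straddling triangles (14 of 42):
  (v9,v12,v10) [+-+] → (-2.3425, -0.7554, 0)–(-2.17724, -0.7554, 0.105904)  len=0.1963
  (v10,v12,v13) [+-+] → (-2.17724, -0.7554, 0.105904)–(-1.56856, -0.7554, 0.495963)  len=0.7229
  (v9,v14,v12) [++-] → (-1.56856, -0.7554, -0.495963)–(-2.3425, -0.7554, 0)  len=0.9192
  (v12,v15,v13) [--+] → (-1.50544, -0.7554, 0.521183)–(-1.56856, -0.7554, 0.495963)  len=0.0680
  (v13,v15,v16) [+--] → (-1.50544, -0.7554, 0.521183)–(-1.48763, -0.7554, 0.5283)  len=0.0192
  (v13,v16,v14) [+-+] → (-1.48763, -0.7554, 0.5283)–(-1.48763, -0.7554, -0.500138)  len=1.0284
  (v14,v16,v17) [+--] → (-1.48763, -0.7554, -0.500138)–(-1.48763, -0.7554, -0.5283)  len=0.0282
  (v14,v17,v12) [+--] → (-1.48763, -0.7554, -0.5283)–(-1.56856, -0.7554, -0.495963)  len=0.0872
  (v18,v0,v19) [-+-] → (2.23624, -0.7554, 0)–(1.71157, -0.7554, 0.302928)  len=0.6058
  (v19,v0,v1) [-++] → (1.71157, -0.7554, 0.302928)–(1.32123, -0.7554, 0.5283)  len=0.4507
  (v19,v1,v20) [-+-] → (1.32123, -0.7554, 0.5283)–(1.32123, -0.7554, -0.0775567)  len=0.6059
  (v20,v1,v2) [-++] → (1.32123, -0.7554, -0.0775567)–(1.32123, -0.7554, -0.5283)  len=0.4507
  (v20,v2,v18) [-+-] → (1.32123, -0.7554, -0.5283)–(1.66125, -0.7554, -0.331981)  len=0.3926
  (v18,v2,v0) [-++] → (1.66125, -0.7554, -0.331981)–(2.23624, -0.7554, 0)  len=0.6639

Chained into 2 loop(s):
  loop 1: 8 segments, perimeter = 3.0693
  loop 2: 6 segments, perimeter = 3.1697
Total perimeter = 6.239


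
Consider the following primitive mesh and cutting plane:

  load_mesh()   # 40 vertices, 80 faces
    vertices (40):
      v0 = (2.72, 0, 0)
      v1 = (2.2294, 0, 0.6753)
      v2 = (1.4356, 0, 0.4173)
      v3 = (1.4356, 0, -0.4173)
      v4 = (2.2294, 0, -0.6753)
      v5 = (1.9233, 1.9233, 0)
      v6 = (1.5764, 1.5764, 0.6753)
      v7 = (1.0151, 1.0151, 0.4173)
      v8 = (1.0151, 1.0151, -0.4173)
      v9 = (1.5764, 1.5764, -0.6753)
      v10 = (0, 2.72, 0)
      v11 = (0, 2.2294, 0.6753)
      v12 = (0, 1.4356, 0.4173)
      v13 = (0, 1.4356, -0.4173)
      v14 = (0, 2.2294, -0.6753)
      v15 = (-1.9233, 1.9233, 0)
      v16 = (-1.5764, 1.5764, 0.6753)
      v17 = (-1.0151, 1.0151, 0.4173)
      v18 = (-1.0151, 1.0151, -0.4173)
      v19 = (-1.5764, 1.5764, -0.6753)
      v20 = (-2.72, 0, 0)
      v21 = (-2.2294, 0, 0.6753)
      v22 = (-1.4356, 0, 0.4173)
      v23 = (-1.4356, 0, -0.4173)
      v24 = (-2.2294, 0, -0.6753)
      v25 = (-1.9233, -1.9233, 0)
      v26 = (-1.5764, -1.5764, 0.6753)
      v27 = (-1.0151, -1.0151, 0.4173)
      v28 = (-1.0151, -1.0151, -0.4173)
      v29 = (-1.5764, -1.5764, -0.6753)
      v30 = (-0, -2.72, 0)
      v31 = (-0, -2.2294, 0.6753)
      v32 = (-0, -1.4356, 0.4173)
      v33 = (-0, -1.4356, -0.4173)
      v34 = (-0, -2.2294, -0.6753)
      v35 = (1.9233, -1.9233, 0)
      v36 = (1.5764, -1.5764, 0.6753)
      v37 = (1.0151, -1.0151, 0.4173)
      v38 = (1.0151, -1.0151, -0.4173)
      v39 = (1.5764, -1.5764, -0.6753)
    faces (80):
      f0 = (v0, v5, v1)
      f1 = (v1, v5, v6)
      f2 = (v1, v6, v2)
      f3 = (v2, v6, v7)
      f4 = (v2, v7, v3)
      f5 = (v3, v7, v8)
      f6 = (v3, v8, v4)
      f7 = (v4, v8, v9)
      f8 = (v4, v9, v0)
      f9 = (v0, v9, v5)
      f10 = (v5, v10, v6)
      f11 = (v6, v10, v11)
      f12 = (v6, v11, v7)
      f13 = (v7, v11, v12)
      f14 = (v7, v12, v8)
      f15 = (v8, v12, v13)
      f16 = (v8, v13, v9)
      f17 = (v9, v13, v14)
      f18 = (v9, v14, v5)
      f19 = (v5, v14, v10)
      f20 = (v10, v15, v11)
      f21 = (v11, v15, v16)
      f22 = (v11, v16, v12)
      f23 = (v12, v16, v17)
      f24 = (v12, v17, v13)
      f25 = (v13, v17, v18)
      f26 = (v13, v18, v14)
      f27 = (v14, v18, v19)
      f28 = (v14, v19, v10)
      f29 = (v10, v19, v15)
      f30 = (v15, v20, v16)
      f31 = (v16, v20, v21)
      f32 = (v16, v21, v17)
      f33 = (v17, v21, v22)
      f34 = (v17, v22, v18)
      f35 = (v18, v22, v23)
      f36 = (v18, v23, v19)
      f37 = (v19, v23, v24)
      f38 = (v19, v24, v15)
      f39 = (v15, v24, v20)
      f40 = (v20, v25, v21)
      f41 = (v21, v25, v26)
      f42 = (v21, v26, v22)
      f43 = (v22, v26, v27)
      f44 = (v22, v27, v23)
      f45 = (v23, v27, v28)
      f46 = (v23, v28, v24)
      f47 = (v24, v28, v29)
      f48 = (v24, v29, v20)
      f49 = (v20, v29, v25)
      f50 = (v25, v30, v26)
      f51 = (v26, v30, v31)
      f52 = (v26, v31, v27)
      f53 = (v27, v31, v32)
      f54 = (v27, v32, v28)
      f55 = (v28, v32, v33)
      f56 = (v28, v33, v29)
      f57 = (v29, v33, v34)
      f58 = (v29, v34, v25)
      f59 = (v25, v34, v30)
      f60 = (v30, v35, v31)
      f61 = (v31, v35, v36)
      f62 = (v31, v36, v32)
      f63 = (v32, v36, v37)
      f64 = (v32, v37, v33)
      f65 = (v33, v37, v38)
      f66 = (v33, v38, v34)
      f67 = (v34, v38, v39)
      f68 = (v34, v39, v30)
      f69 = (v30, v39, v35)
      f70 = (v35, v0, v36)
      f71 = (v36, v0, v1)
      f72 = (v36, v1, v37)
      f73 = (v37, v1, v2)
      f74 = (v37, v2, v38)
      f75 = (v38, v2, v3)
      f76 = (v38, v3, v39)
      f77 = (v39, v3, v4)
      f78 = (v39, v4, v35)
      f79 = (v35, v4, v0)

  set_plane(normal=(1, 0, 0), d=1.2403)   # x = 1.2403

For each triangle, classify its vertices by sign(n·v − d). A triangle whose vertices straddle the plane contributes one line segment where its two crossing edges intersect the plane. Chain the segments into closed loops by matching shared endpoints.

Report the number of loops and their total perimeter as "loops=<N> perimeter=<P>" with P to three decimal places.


Straddling triangles (24 of 80):
  (v2,v6,v7) [++-] → (1.2403, 1.2403, 0.520813)–(1.2403, 0.47146, 0.4173)  len=0.7758
  (v2,v7,v3) [+-+] → (1.2403, 0.47146, 0.4173)–(1.2403, 0.47146, -0.0296725)  len=0.4470
  (v3,v7,v8) [+--] → (1.2403, 0.47146, -0.0296725)–(1.2403, 0.47146, -0.4173)  len=0.3876
  (v3,v8,v4) [+-+] → (1.2403, 0.47146, -0.4173)–(1.2403, 0.826843, -0.465148)  len=0.3586
  (v4,v8,v9) [+-+] → (1.2403, 0.826843, -0.465148)–(1.2403, 1.2403, -0.520813)  len=0.4172
  (v5,v10,v6) [+-+] → (1.2403, 2.20622, 0)–(1.2403, 1.82022, 0.531321)  len=0.6567
  (v6,v10,v11) [+--] → (1.2403, 1.82022, 0.531321)–(1.2403, 1.71562, 0.6753)  len=0.1780
  (v6,v11,v7) [+--] → (1.2403, 1.71562, 0.6753)–(1.2403, 1.2403, 0.520813)  len=0.4998
  (v8,v13,v9) [--+] → (1.2403, 1.54638, -0.620293)–(1.2403, 1.2403, -0.520813)  len=0.3218
  (v9,v13,v14) [+--] → (1.2403, 1.54638, -0.620293)–(1.2403, 1.71562, -0.6753)  len=0.1780
  (v9,v14,v5) [+-+] → (1.2403, 1.71562, -0.6753)–(1.2403, 2.032, -0.239812)  len=0.5383
  (v5,v14,v10) [+--] → (1.2403, 2.032, -0.239812)–(1.2403, 2.20622, 0)  len=0.2964
  (v30,v35,v31) [-+-] → (1.2403, -2.20622, 0)–(1.2403, -2.032, 0.239812)  len=0.2964
  (v31,v35,v36) [-++] → (1.2403, -2.032, 0.239812)–(1.2403, -1.71562, 0.6753)  len=0.5383
  (v31,v36,v32) [-+-] → (1.2403, -1.71562, 0.6753)–(1.2403, -1.54638, 0.620293)  len=0.1780
  (v32,v36,v37) [-+-] → (1.2403, -1.54638, 0.620293)–(1.2403, -1.2403, 0.520813)  len=0.3218
  (v34,v38,v39) [--+] → (1.2403, -1.2403, -0.520813)–(1.2403, -1.71562, -0.6753)  len=0.4998
  (v34,v39,v30) [-+-] → (1.2403, -1.71562, -0.6753)–(1.2403, -1.82022, -0.531321)  len=0.1780
  (v30,v39,v35) [-++] → (1.2403, -1.82022, -0.531321)–(1.2403, -2.20622, 0)  len=0.6567
  (v36,v1,v37) [++-] → (1.2403, -0.826843, 0.465148)–(1.2403, -1.2403, 0.520813)  len=0.4172
  (v37,v1,v2) [-++] → (1.2403, -0.826843, 0.465148)–(1.2403, -0.47146, 0.4173)  len=0.3586
  (v37,v2,v38) [-+-] → (1.2403, -0.47146, 0.4173)–(1.2403, -0.47146, 0.0296725)  len=0.3876
  (v38,v2,v3) [-++] → (1.2403, -0.47146, 0.0296725)–(1.2403, -0.47146, -0.4173)  len=0.4470
  (v38,v3,v39) [-++] → (1.2403, -0.47146, -0.4173)–(1.2403, -1.2403, -0.520813)  len=0.7758

Chained into 2 loop(s):
  loop 1: 12 segments, perimeter = 5.0551
  loop 2: 12 segments, perimeter = 5.0551
Total perimeter = 10.110

loops=2 perimeter=10.110


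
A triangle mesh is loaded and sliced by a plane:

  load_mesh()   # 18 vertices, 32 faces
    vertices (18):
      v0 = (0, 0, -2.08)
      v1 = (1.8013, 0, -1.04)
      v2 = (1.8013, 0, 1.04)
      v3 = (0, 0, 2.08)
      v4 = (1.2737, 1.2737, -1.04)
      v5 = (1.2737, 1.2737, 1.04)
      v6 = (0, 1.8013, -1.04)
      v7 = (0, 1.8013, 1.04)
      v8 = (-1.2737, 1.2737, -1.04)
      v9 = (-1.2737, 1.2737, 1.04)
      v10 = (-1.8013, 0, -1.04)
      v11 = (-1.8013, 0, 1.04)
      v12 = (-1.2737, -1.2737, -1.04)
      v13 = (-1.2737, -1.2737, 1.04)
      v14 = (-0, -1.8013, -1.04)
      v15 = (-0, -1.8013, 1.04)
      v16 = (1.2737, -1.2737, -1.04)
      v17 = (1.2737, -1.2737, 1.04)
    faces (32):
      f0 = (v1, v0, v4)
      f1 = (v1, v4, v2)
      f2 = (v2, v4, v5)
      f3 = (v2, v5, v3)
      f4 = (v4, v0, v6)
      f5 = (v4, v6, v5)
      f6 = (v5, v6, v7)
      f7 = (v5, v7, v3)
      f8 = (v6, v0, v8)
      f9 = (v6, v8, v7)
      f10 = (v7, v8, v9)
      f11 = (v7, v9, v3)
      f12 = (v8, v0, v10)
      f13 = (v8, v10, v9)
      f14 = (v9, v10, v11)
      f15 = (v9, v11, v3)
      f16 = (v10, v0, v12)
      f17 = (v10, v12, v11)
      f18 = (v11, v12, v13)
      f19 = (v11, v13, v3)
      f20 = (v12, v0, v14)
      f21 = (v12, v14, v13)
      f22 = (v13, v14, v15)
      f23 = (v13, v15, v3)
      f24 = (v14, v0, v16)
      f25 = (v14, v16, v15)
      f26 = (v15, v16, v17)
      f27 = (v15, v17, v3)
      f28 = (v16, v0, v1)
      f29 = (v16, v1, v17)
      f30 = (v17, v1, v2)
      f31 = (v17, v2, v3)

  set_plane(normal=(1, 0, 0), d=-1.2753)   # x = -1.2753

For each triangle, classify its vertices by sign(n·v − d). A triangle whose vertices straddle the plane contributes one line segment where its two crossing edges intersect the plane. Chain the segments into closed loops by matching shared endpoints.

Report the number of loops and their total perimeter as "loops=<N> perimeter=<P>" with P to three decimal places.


Straddling triangles (8 of 32):
  (v8,v0,v10) [++-] → (-1.2753, 0, -1.34369)–(-1.2753, 1.26984, -1.04)  len=1.3056
  (v8,v10,v9) [+-+] → (-1.2753, 1.26984, -1.04)–(-1.2753, 1.26984, 1.03369)  len=2.0737
  (v9,v10,v11) [+--] → (-1.2753, 1.26984, 1.03369)–(-1.2753, 1.26984, 1.04)  len=0.0063
  (v9,v11,v3) [+-+] → (-1.2753, 1.26984, 1.04)–(-1.2753, 0, 1.34369)  len=1.3056
  (v10,v0,v12) [-++] → (-1.2753, 0, -1.34369)–(-1.2753, -1.26984, -1.04)  len=1.3056
  (v10,v12,v11) [-+-] → (-1.2753, -1.26984, -1.04)–(-1.2753, -1.26984, -1.03369)  len=0.0063
  (v11,v12,v13) [-++] → (-1.2753, -1.26984, -1.03369)–(-1.2753, -1.26984, 1.04)  len=2.0737
  (v11,v13,v3) [-++] → (-1.2753, -1.26984, 1.04)–(-1.2753, 0, 1.34369)  len=1.3056

Chained into 1 loop(s):
  loop 1: 8 segments, perimeter = 9.3826
Total perimeter = 9.383

loops=1 perimeter=9.383


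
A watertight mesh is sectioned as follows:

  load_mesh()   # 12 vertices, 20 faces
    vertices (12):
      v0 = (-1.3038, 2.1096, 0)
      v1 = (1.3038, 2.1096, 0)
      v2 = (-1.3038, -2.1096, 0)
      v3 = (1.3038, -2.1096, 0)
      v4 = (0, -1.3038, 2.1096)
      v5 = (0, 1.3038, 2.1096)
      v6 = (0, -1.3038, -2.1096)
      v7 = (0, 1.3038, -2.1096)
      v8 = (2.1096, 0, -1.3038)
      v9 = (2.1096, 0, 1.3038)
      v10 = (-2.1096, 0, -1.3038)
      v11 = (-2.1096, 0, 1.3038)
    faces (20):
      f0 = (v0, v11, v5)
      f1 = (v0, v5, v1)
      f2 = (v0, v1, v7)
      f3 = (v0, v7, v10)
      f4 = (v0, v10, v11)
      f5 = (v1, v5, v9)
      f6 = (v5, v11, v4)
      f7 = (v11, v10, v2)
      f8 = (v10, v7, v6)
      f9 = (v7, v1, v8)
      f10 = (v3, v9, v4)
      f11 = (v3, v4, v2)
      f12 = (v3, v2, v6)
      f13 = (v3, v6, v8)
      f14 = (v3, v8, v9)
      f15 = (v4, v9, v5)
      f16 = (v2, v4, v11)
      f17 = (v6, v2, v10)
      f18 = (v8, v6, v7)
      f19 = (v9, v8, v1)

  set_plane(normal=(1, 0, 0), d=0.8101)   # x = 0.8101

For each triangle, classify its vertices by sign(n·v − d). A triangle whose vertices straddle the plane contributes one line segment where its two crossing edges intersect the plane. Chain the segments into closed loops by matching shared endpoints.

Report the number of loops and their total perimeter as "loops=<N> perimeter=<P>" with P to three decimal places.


Straddling triangles (10 of 20):
  (v0,v5,v1) [--+] → (0.8101, 1.80447, 0.798826)–(0.8101, 2.1096, 0)  len=0.8551
  (v0,v1,v7) [-+-] → (0.8101, 2.1096, 0)–(0.8101, 1.80447, -0.798826)  len=0.8551
  (v1,v5,v9) [+-+] → (0.8101, 1.80447, 0.798826)–(0.8101, 0.803132, 1.80017)  len=1.4161
  (v7,v1,v8) [-++] → (0.8101, 1.80447, -0.798826)–(0.8101, 0.803132, -1.80017)  len=1.4161
  (v3,v9,v4) [++-] → (0.8101, -0.803132, 1.80017)–(0.8101, -1.80447, 0.798826)  len=1.4161
  (v3,v4,v2) [+--] → (0.8101, -1.80447, 0.798826)–(0.8101, -2.1096, 0)  len=0.8551
  (v3,v2,v6) [+--] → (0.8101, -2.1096, 0)–(0.8101, -1.80447, -0.798826)  len=0.8551
  (v3,v6,v8) [+-+] → (0.8101, -1.80447, -0.798826)–(0.8101, -0.803132, -1.80017)  len=1.4161
  (v4,v9,v5) [-+-] → (0.8101, -0.803132, 1.80017)–(0.8101, 0.803132, 1.80017)  len=1.6063
  (v8,v6,v7) [+--] → (0.8101, -0.803132, -1.80017)–(0.8101, 0.803132, -1.80017)  len=1.6063

Chained into 1 loop(s):
  loop 1: 10 segments, perimeter = 12.2974
Total perimeter = 12.297

loops=1 perimeter=12.297


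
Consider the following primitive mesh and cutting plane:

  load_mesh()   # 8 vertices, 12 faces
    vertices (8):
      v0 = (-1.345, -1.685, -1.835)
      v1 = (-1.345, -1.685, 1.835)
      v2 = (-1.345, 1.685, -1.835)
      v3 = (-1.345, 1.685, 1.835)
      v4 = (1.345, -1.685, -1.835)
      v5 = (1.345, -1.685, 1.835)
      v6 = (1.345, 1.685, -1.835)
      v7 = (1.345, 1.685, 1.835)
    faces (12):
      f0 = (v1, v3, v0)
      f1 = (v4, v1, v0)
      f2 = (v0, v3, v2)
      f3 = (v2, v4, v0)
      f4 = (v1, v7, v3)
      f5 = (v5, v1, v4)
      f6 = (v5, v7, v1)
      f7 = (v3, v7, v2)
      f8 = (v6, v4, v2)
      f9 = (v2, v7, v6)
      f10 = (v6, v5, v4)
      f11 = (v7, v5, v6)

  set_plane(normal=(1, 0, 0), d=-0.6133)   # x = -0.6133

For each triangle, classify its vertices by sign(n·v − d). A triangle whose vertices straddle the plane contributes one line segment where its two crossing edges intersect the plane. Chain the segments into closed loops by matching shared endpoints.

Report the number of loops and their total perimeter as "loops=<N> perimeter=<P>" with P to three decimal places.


Straddling triangles (8 of 12):
  (v4,v1,v0) [+--] → (-0.6133, -1.685, 0.836733)–(-0.6133, -1.685, -1.835)  len=2.6717
  (v2,v4,v0) [-+-] → (-0.6133, 0.768335, -1.835)–(-0.6133, -1.685, -1.835)  len=2.4533
  (v1,v7,v3) [-+-] → (-0.6133, -0.768335, 1.835)–(-0.6133, 1.685, 1.835)  len=2.4533
  (v5,v1,v4) [+-+] → (-0.6133, -1.685, 1.835)–(-0.6133, -1.685, 0.836733)  len=0.9983
  (v5,v7,v1) [++-] → (-0.6133, -0.768335, 1.835)–(-0.6133, -1.685, 1.835)  len=0.9167
  (v3,v7,v2) [-+-] → (-0.6133, 1.685, 1.835)–(-0.6133, 1.685, -0.836733)  len=2.6717
  (v6,v4,v2) [++-] → (-0.6133, 0.768335, -1.835)–(-0.6133, 1.685, -1.835)  len=0.9167
  (v2,v7,v6) [-++] → (-0.6133, 1.685, -0.836733)–(-0.6133, 1.685, -1.835)  len=0.9983

Chained into 1 loop(s):
  loop 1: 8 segments, perimeter = 14.0800
Total perimeter = 14.080

loops=1 perimeter=14.080


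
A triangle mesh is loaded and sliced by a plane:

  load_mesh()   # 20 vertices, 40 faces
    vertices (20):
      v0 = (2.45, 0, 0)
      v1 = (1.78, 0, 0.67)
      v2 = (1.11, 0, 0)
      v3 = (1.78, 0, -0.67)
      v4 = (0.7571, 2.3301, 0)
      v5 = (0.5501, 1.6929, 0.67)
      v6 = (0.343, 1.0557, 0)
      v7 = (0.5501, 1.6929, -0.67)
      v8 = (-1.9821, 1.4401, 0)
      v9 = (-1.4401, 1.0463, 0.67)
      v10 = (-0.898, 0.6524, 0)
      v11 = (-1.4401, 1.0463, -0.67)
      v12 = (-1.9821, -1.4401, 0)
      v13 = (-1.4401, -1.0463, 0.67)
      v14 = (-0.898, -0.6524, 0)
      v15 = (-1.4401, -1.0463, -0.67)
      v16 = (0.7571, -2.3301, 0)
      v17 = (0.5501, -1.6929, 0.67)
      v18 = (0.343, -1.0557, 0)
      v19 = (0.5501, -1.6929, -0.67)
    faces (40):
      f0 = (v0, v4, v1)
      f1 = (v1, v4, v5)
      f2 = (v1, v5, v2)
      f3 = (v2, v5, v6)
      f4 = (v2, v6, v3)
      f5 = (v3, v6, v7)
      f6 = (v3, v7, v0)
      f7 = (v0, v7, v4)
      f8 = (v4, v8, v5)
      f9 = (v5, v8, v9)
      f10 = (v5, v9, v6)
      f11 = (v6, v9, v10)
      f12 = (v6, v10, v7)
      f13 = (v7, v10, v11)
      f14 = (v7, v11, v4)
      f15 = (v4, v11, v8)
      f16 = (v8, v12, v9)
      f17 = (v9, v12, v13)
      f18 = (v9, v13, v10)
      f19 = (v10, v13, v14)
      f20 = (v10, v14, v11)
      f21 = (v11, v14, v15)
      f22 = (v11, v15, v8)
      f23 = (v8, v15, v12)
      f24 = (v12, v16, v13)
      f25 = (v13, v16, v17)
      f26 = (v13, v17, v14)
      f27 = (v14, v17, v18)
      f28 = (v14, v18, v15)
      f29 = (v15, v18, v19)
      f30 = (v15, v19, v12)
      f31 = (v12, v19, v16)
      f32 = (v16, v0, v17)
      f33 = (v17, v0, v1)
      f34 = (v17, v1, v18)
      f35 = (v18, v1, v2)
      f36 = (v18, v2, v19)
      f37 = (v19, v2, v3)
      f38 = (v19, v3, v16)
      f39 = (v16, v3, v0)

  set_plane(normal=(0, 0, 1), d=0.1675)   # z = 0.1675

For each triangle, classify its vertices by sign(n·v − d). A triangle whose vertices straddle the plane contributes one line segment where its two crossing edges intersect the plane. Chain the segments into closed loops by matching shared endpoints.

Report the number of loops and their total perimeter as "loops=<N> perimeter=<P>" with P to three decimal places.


Straddling triangles (20 of 40):
  (v0,v4,v1) [--+] → (1.01282, 1.74757, 0.1675)–(2.2825, 0, 0.1675)  len=2.1601
  (v1,v4,v5) [+-+] → (1.01283, 1.74757, 0.1675)–(0.70535, 2.1708, 0.1675)  len=0.5231
  (v1,v5,v2) [++-] → (0.970025, 0.423225, 0.1675)–(1.2775, 0, 0.1675)  len=0.5231
  (v2,v5,v6) [-+-] → (0.970025, 0.423225, 0.1675)–(0.394775, 1.215, 0.1675)  len=0.9787
  (v4,v8,v5) [--+] → (-1.34905, 1.5033, 0.1675)–(0.70535, 2.1708, 0.1675)  len=2.1601
  (v5,v8,v9) [+-+] → (-1.34905, 1.5033, 0.1675)–(-1.8466, 1.34165, 0.1675)  len=0.5232
  (v5,v9,v6) [++-] → (-0.102775, 1.05335, 0.1675)–(0.394775, 1.215, 0.1675)  len=0.5232
  (v6,v9,v10) [-+-] → (-0.102775, 1.05335, 0.1675)–(-1.03353, 0.750875, 0.1675)  len=0.9787
  (v8,v12,v9) [--+] → (-1.8466, -0.8185, 0.1675)–(-1.8466, 1.34165, 0.1675)  len=2.1601
  (v9,v12,v13) [+-+] → (-1.8466, -0.8185, 0.1675)–(-1.8466, -1.34165, 0.1675)  len=0.5232
  (v9,v13,v10) [++-] → (-1.03353, 0.227725, 0.1675)–(-1.03353, 0.750875, 0.1675)  len=0.5232
  (v10,v13,v14) [-+-] → (-1.03353, 0.227725, 0.1675)–(-1.03353, -0.750875, 0.1675)  len=0.9786
  (v12,v16,v13) [--+] → (0.2078, -2.00915, 0.1675)–(-1.8466, -1.34165, 0.1675)  len=2.1601
  (v13,v16,v17) [+-+] → (0.2078, -2.00915, 0.1675)–(0.70535, -2.1708, 0.1675)  len=0.5232
  (v13,v17,v14) [++-] → (-0.535975, -0.912525, 0.1675)–(-1.03353, -0.750875, 0.1675)  len=0.5232
  (v14,v17,v18) [-+-] → (-0.535975, -0.912525, 0.1675)–(0.394775, -1.215, 0.1675)  len=0.9787
  (v16,v0,v17) [--+] → (1.97503, -0.423225, 0.1675)–(0.70535, -2.1708, 0.1675)  len=2.1601
  (v17,v0,v1) [+-+] → (1.97503, -0.423225, 0.1675)–(2.2825, 0, 0.1675)  len=0.5231
  (v17,v1,v18) [++-] → (0.70225, -0.791775, 0.1675)–(0.394775, -1.215, 0.1675)  len=0.5231
  (v18,v1,v2) [-+-] → (0.70225, -0.791775, 0.1675)–(1.2775, 0, 0.1675)  len=0.9787

Chained into 2 loop(s):
  loop 1: 10 segments, perimeter = 13.4163
  loop 2: 10 segments, perimeter = 7.5090
Total perimeter = 20.925

loops=2 perimeter=20.925
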